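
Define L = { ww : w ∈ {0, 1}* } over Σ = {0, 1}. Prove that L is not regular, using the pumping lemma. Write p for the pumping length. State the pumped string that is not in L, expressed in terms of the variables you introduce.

0^{p+k} 1^p 0^p 1^p

Toward a contradiction, assume L is regular with pumping length p.
Take w = 0^p 1^p 0^p 1^p = uu where u = 0^p1^p; then w ∈ L and |w| = 4p ≥ p.
Write w = xyz as guaranteed by the lemma, with |xy| ≤ p and |y| > 0.
Because |xy| ≤ p and w begins with p copies of 0, we have y = 0^k with 1 ≤ k ≤ p.
Pump with i = 2: xy^2z = 0^{p+k} 1^p 0^p 1^p, of length 4p+k. Suppose this equals vv. The string starts with 0 and ends with 1, so v does too; thus the boundary between the two copies of v is a 1→0 transition. There is exactly one such transition, at position 2p+k, so |v| = 2p+k and |vv| = 4p+2k ≠ 4p+k since k ≥ 1. So xy^2z ∉ L.
Contradiction. Therefore L is not regular.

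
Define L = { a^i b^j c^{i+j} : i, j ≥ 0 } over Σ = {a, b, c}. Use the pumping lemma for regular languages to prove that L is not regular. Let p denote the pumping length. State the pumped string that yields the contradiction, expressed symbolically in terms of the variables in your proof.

Assume L is regular. Let p be the pumping length given by the pumping lemma.
Take w = a^p b^p c^{2p} ∈ L (with i=j=p, i+j=2p), |w| = 4p ≥ p.
Write w = xyz as guaranteed by the lemma, with |xy| ≤ p and |y| ≥ 1.
The first p characters of w are a's, so xy (and hence y) consists only of a's. Write y = a^k, 1 ≤ k ≤ p.
Consider xy^2z = a^{p+k} b^p c^{2p}. Now the a- and b-counts sum to 2p+k, but the c-count is 2p ≠ 2p+k. So xy^2z ∉ L.
Contradiction. Therefore L is not regular.

a^{p+k} b^p c^{2p}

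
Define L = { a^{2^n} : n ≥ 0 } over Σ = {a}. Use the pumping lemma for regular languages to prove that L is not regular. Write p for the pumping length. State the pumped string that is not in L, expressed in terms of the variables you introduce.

Toward a contradiction, assume L is regular with pumping length p.
Take w = a^{2^p} ∈ L with |w| = 2^p ≥ p.
By the pumping lemma, w = xyz with |xy| ≤ p and y is nonempty.
Then y = a^k for some k with 1 ≤ k ≤ p.
Pump with i = 2: xy^2z = a^{2^p+k}. Since 1 ≤ k ≤ p < 2^p, we have 2^p < 2^p+k < 2^{p+1}, so 2^p+k is not a power of 2. So xy^2z ∉ L.
This is a contradiction; hence L is not regular.

a^{2^p+k}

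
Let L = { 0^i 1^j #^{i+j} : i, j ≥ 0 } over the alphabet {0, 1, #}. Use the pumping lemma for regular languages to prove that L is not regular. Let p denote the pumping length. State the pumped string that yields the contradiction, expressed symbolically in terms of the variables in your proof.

0^{p+k} 1^p #^{2p}

Assume L is regular. Let p be the pumping length given by the pumping lemma.
Take w = 0^p 1^p #^{2p} ∈ L (with i=j=p, i+j=2p), |w| = 4p ≥ p.
Write w = xyz as guaranteed by the lemma, with |xy| ≤ p and y is nonempty.
Since the first p symbols of w are all 0's and |xy| ≤ p, y lies entirely in the leading 0-block: y = 0^k for some k with 1 ≤ k ≤ p.
Consider xy^2z = 0^{p+k} 1^p #^{2p}. Now the 0- and 1-counts sum to 2p+k, but the #-count is 2p ≠ 2p+k. So xy^2z ∉ L.
This contradicts the pumping lemma, so L is not regular.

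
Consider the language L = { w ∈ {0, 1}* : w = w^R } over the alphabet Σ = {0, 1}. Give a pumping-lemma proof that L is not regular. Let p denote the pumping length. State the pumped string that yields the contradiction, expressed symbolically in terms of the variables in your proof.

Assume L is regular. Let p be the pumping length given by the pumping lemma.
Take w = 0^p 1 0^p, a palindrome of length 2p+1 ≥ p.
By the pumping lemma, w = xyz with |xy| ≤ p and |y| ≥ 1.
Because |xy| ≤ p and w begins with p copies of 0, we have y = 0^k with 1 ≤ k ≤ p.
Pump with i = 2: xy^2z = 0^{p+k} 1 0^p. Its reverse is 0^p 1 0^{p+k}, which differs from xy^2z since k ≥ 1. So xy^2z is not a palindrome and xy^2z ∉ L.
This is a contradiction; hence L is not regular.

0^{p+k} 1 0^p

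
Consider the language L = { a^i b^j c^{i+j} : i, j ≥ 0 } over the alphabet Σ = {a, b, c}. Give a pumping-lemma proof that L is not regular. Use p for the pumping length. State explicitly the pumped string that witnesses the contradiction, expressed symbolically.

Assume L is regular. Let p be the pumping length given by the pumping lemma.
Take w = a^p b^p c^{2p} ∈ L (with i=j=p, i+j=2p), |w| = 4p ≥ p.
Write w = xyz as guaranteed by the lemma, with |xy| ≤ p and y is nonempty.
Since the first p symbols of w are all a's and |xy| ≤ p, y lies entirely in the leading a-block: y = a^k for some k with 1 ≤ k ≤ p.
Consider xy^2z = a^{p+k} b^p c^{2p}. Now the a- and b-counts sum to 2p+k, but the c-count is 2p ≠ 2p+k. So xy^2z ∉ L.
This contradicts the pumping lemma, so L is not regular.

a^{p+k} b^p c^{2p}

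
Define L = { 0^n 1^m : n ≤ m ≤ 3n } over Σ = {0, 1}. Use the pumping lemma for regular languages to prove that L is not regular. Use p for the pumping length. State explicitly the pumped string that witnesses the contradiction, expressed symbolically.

0^{p+k} 1^p

Assume L is regular. Let p be the pumping length given by the pumping lemma.
Take w = 0^p 1^p ∈ L (since p ≤ p ≤ 3p), with |w| = 2p ≥ p.
The pumping lemma gives a decomposition w = xyz where |xy| ≤ p and |y| ≥ 1.
Because |xy| ≤ p and w begins with p copies of 0, we have y = 0^k with 1 ≤ k ≤ p.
Pump with i = 2: xy^2z = 0^{p+k} 1^p. Now n = p+k > p = m, so the condition n ≤ m fails. Thus xy^2z ∉ L.
This contradicts the pumping lemma, so L is not regular.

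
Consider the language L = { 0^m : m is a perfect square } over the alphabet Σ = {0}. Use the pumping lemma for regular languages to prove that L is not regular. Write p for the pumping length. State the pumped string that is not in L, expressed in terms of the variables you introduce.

Suppose for contradiction that L is regular, and let p be the pumping length.
Take w = 0^{p²} ∈ L with |w| = p² ≥ p.
Write w = xyz as guaranteed by the lemma, with |xy| ≤ p and y is nonempty.
Then y = 0^k for some k with 1 ≤ k ≤ p.
Pump with i = 2: xy^2z = 0^{p²+k}. Since 1 ≤ k ≤ p, p² < p²+k ≤ p²+p < (p+1)², so p²+k lies strictly between consecutive squares and is not a perfect square. So xy^2z ∉ L.
Contradiction. Therefore L is not regular.

0^{p²+k}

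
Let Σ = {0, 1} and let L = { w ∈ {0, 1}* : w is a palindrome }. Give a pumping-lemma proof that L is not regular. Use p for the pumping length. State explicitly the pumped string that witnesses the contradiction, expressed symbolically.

0^{p+k} 1 0^p

Assume L is regular; let p be its pumping constant.
Take w = 0^p 1 0^p, a palindrome of length 2p+1 ≥ p.
Write w = xyz as guaranteed by the lemma, with |xy| ≤ p and y is nonempty.
Because |xy| ≤ p and w begins with p copies of 0, we have y = 0^k with 1 ≤ k ≤ p.
Pump with i = 2: xy^2z = 0^{p+k} 1 0^p. Its reverse is 0^p 1 0^{p+k}, which differs from xy^2z since k ≥ 1. So xy^2z is not a palindrome and xy^2z ∉ L.
This contradicts the pumping lemma, so L is not regular.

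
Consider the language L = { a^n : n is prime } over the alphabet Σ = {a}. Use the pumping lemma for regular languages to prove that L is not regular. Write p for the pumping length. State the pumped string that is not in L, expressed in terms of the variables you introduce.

a^{q(1+k)}

Toward a contradiction, assume L is regular with pumping length p.
Let q be a prime with q ≥ p+2 (infinitely many primes exist), and take w = a^q ∈ L with |w| = q ≥ p.
The pumping lemma gives a decomposition w = xyz where |xy| ≤ p and y is nonempty.
Then y = a^k for some k with 1 ≤ k ≤ p.
Since 1 ≤ k ≤ p, |xz| = q-k. Pump with i = q+1: |xy^{q+1}z| = (q-k)+(q+1)k = q+qk = q(1+k), which is composite (both factors ≥ 2). So xy^{q+1}z = a^{q(1+k)} ∉ L.
This is a contradiction; hence L is not regular.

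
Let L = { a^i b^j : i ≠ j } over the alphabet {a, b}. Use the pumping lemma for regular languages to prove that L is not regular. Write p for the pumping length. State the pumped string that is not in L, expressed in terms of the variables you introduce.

Assume L is regular; let p be its pumping constant.
Choose w = a^p b^{p+p!}. Since p ≠ p+p!, w ∈ L; and |w| ≥ p.
The pumping lemma gives a decomposition w = xyz where |xy| ≤ p and |y| > 0.
Because |xy| ≤ p and w begins with p copies of a, we have y = a^k with 1 ≤ k ≤ p.
Since 1 ≤ k ≤ p, k divides p!; set t = 1 + p!/k. Then xy^t z has p + (p!/k)·k = p + p! copies of a. Now the a-count equals the b-count, so i ≠ j fails. So xy^t z = a^{p+p!} b^{p+p!} ∉ L.
Contradiction. Therefore L is not regular.

a^{p+p!} b^{p+p!}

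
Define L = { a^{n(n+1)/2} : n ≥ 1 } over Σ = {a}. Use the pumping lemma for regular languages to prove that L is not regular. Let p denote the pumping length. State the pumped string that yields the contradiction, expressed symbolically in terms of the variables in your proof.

a^{p(p+1)/2+k}

Toward a contradiction, assume L is regular with pumping length p.
Take w = a^{p(p+1)/2} ∈ L with |w| = p(p+1)/2 ≥ p.
Write w = xyz as guaranteed by the lemma, with |xy| ≤ p and y is nonempty.
Then y = a^k for some k with 1 ≤ k ≤ p.
Pump with i = 2: xy^2z = a^{p(p+1)/2+k}. Since 1 ≤ k ≤ p, p(p+1)/2 < p(p+1)/2+k ≤ p(p+1)/2+p < (p+1)(p+2)/2, so p(p+1)/2+k is strictly between consecutive triangular numbers. So xy^2z ∉ L.
This is a contradiction; hence L is not regular.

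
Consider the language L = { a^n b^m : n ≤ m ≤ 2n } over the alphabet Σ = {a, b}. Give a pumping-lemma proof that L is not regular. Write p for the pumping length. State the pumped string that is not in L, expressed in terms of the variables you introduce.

Suppose for contradiction that L is regular, and let p be the pumping length.
Take w = a^p b^p ∈ L (since p ≤ p ≤ 2p), with |w| = 2p ≥ p.
The pumping lemma gives a decomposition w = xyz where |xy| ≤ p and |y| > 0.
Since the first p symbols of w are all a's and |xy| ≤ p, y lies entirely in the leading a-block: y = a^k for some k with 1 ≤ k ≤ p.
Pump with i = 2: xy^2z = a^{p+k} b^p. Now n = p+k > p = m, so the condition n ≤ m fails. Thus xy^2z ∉ L.
This contradicts the pumping lemma, so L is not regular.

a^{p+k} b^p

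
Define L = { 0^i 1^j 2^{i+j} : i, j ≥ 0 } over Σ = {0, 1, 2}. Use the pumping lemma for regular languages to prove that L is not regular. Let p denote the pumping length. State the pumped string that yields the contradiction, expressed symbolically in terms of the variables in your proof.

Suppose for contradiction that L is regular, and let p be the pumping length.
Take w = 0^p 1^p 2^{2p} ∈ L (with i=j=p, i+j=2p), |w| = 4p ≥ p.
By the pumping lemma, w = xyz with |xy| ≤ p and y is nonempty.
Because |xy| ≤ p and w begins with p copies of 0, we have y = 0^k with 1 ≤ k ≤ p.
Consider xy^2z = 0^{p+k} 1^p 2^{2p}. Now the 0- and 1-counts sum to 2p+k, but the 2-count is 2p ≠ 2p+k. So xy^2z ∉ L.
This is a contradiction; hence L is not regular.

0^{p+k} 1^p 2^{2p}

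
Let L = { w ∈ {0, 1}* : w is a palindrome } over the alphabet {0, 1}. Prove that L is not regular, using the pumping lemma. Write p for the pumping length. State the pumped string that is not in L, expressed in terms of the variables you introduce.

Toward a contradiction, assume L is regular with pumping length p.
Take w = 0^p 1 0^p, a palindrome of length 2p+1 ≥ p.
Write w = xyz as guaranteed by the lemma, with |xy| ≤ p and y is nonempty.
Since the first p symbols of w are all 0's and |xy| ≤ p, y lies entirely in the leading 0-block: y = 0^k for some k with 1 ≤ k ≤ p.
Pump with i = 2: xy^2z = 0^{p+k} 1 0^p. Its reverse is 0^p 1 0^{p+k}, which differs from xy^2z since k ≥ 1. So xy^2z is not a palindrome and xy^2z ∉ L.
This contradicts the pumping lemma, so L is not regular.

0^{p+k} 1 0^p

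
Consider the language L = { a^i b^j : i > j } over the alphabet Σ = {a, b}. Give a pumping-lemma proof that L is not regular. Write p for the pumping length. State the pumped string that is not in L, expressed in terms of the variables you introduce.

a^{p+1-k} b^p

Assume L is regular. Let p be the pumping length given by the pumping lemma.
Choose w = a^{p+1} b^p ∈ L, with |w| = 2p+1 ≥ p.
The pumping lemma gives a decomposition w = xyz where |xy| ≤ p and y is nonempty.
Since the first p symbols of w are all a's and |xy| ≤ p, y lies entirely in the leading a-block: y = a^k for some k with 1 ≤ k ≤ p.
Consider xy^0z = xz = a^{p+1-k} b^p. Since k ≥ 1, the a-count p+1-k is at most p, so i > j fails; thus xz ∉ L.
This contradicts the pumping lemma, so L is not regular.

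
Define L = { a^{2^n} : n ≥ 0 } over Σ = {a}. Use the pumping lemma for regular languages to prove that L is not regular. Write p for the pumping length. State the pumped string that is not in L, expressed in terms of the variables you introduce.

a^{2^p+k}

Suppose for contradiction that L is regular, and let p be the pumping length.
Take w = a^{2^p} ∈ L with |w| = 2^p ≥ p.
By the pumping lemma, w = xyz with |xy| ≤ p and |y| > 0.
Then y = a^k for some k with 1 ≤ k ≤ p.
Pump with i = 2: xy^2z = a^{2^p+k}. Since 1 ≤ k ≤ p < 2^p, we have 2^p < 2^p+k < 2^{p+1}, so 2^p+k is not a power of 2. So xy^2z ∉ L.
This contradicts the pumping lemma, so L is not regular.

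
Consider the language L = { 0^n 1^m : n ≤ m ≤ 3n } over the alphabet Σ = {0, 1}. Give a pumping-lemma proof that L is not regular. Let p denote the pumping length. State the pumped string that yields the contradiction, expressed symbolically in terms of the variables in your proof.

0^{p+k} 1^p

Suppose for contradiction that L is regular, and let p be the pumping length.
Take w = 0^p 1^p ∈ L (since p ≤ p ≤ 3p), with |w| = 2p ≥ p.
Write w = xyz as guaranteed by the lemma, with |xy| ≤ p and |y| ≥ 1.
Because |xy| ≤ p and w begins with p copies of 0, we have y = 0^k with 1 ≤ k ≤ p.
Pump with i = 2: xy^2z = 0^{p+k} 1^p. Now n = p+k > p = m, so the condition n ≤ m fails. Thus xy^2z ∉ L.
Contradiction. Therefore L is not regular.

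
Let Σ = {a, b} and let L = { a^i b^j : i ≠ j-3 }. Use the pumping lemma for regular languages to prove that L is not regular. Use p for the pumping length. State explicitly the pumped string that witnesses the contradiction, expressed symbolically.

Suppose for contradiction that L is regular, and let p be the pumping length.
Choose w = a^p b^{p+p!+3}. Since p ≠ (p+p!+3)-3 = p+p!, w ∈ L; and |w| ≥ p.
Write w = xyz as guaranteed by the lemma, with |xy| ≤ p and |y| > 0.
Since the first p symbols of w are all a's and |xy| ≤ p, y lies entirely in the leading a-block: y = a^k for some k with 1 ≤ k ≤ p.
Since 1 ≤ k ≤ p, k divides p!; set t = 1 + p!/k. Then xy^t z has p + (p!/k)·k = p + p! copies of a. Now the a-count is p+p! and (b-count)-3 = (p+p!+3)-3 = p+p!, so i ≠ j-3 fails. So xy^t z = a^{p+p!} b^{p+p!+3} ∉ L.
This contradicts the pumping lemma, so L is not regular.

a^{p+p!} b^{p+p!+3}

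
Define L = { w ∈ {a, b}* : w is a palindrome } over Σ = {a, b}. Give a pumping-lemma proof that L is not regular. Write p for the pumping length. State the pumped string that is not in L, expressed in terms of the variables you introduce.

a^{p+k} b a^p

Suppose for contradiction that L is regular, and let p be the pumping length.
Take w = a^p b a^p, a palindrome of length 2p+1 ≥ p.
By the pumping lemma, w = xyz with |xy| ≤ p and y is nonempty.
Since the first p symbols of w are all a's and |xy| ≤ p, y lies entirely in the leading a-block: y = a^k for some k with 1 ≤ k ≤ p.
Pump with i = 2: xy^2z = a^{p+k} b a^p. Its reverse is a^p b a^{p+k}, which differs from xy^2z since k ≥ 1. So xy^2z is not a palindrome and xy^2z ∉ L.
This contradicts the pumping lemma, so L is not regular.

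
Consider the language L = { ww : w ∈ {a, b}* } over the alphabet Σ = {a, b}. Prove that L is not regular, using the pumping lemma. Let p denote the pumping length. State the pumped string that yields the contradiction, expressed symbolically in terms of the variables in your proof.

a^{p+k} b^p a^p b^p

Toward a contradiction, assume L is regular with pumping length p.
Take w = a^p b^p a^p b^p = uu where u = a^pb^p; then w ∈ L and |w| = 4p ≥ p.
The pumping lemma gives a decomposition w = xyz where |xy| ≤ p and |y| > 0.
Since the first p symbols of w are all a's and |xy| ≤ p, y lies entirely in the leading a-block: y = a^k for some k with 1 ≤ k ≤ p.
Pump with i = 2: xy^2z = a^{p+k} b^p a^p b^p, of length 4p+k. Suppose this equals vv. The string starts with a and ends with b, so v does too; thus the boundary between the two copies of v is a b→a transition. There is exactly one such transition, at position 2p+k, so |v| = 2p+k and |vv| = 4p+2k ≠ 4p+k since k ≥ 1. So xy^2z ∉ L.
This contradicts the pumping lemma, so L is not regular.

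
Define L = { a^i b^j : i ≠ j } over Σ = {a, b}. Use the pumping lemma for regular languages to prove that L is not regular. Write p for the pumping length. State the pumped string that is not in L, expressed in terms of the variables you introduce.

a^{p+p!} b^{p+p!}

Suppose for contradiction that L is regular, and let p be the pumping length.
Choose w = a^p b^{p+p!}. Since p ≠ p+p!, w ∈ L; and |w| ≥ p.
By the pumping lemma, w = xyz with |xy| ≤ p and |y| ≥ 1.
Since the first p symbols of w are all a's and |xy| ≤ p, y lies entirely in the leading a-block: y = a^k for some k with 1 ≤ k ≤ p.
Since 1 ≤ k ≤ p, k divides p!; set t = 1 + p!/k. Then xy^t z has p + (p!/k)·k = p + p! copies of a. Now the a-count equals the b-count, so i ≠ j fails. So xy^t z = a^{p+p!} b^{p+p!} ∉ L.
This contradicts the pumping lemma, so L is not regular.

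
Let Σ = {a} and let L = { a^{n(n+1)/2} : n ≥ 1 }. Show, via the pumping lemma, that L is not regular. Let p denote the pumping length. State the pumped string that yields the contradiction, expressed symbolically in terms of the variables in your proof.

a^{p(p+1)/2+k}

Assume L is regular. Let p be the pumping length given by the pumping lemma.
Take w = a^{p(p+1)/2} ∈ L with |w| = p(p+1)/2 ≥ p.
By the pumping lemma, w = xyz with |xy| ≤ p and y is nonempty.
Then y = a^k for some k with 1 ≤ k ≤ p.
Pump with i = 2: xy^2z = a^{p(p+1)/2+k}. Since 1 ≤ k ≤ p, p(p+1)/2 < p(p+1)/2+k ≤ p(p+1)/2+p < (p+1)(p+2)/2, so p(p+1)/2+k is strictly between consecutive triangular numbers. So xy^2z ∉ L.
Contradiction. Therefore L is not regular.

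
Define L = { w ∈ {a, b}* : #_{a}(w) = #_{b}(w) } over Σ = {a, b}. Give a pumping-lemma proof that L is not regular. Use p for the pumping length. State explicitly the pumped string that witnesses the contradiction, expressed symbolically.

Toward a contradiction, assume L is regular with pumping length p.
Choose w = a^p b^p ∈ L with |w| = 2p ≥ p.
By the pumping lemma, w = xyz with |xy| ≤ p and y is nonempty.
Because |xy| ≤ p and w begins with p copies of a, we have y = a^k with 1 ≤ k ≤ p.
Pump with i = 2: xy^2z = a^{p+k} b^p has p+k occurrences of a but only p of b. Since k ≥ 1 the counts differ, so xy^2z ∉ L.
This is a contradiction; hence L is not regular.

a^{p+k} b^p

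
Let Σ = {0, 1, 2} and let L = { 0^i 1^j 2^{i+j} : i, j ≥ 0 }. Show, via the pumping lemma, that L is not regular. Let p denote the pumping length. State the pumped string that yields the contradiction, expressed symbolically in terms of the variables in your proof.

Suppose for contradiction that L is regular, and let p be the pumping length.
Take w = 0^p 1^p 2^{2p} ∈ L (with i=j=p, i+j=2p), |w| = 4p ≥ p.
By the pumping lemma, w = xyz with |xy| ≤ p and |y| > 0.
Because |xy| ≤ p and w begins with p copies of 0, we have y = 0^k with 1 ≤ k ≤ p.
Consider xy^2z = 0^{p+k} 1^p 2^{2p}. Now the 0- and 1-counts sum to 2p+k, but the 2-count is 2p ≠ 2p+k. So xy^2z ∉ L.
This contradicts the pumping lemma, so L is not regular.

0^{p+k} 1^p 2^{2p}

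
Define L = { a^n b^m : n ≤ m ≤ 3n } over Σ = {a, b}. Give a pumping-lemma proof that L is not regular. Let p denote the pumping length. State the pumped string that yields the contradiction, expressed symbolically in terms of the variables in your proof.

a^{p+k} b^p

Suppose for contradiction that L is regular, and let p be the pumping length.
Take w = a^p b^p ∈ L (since p ≤ p ≤ 3p), with |w| = 2p ≥ p.
By the pumping lemma, w = xyz with |xy| ≤ p and |y| ≥ 1.
The first p characters of w are a's, so xy (and hence y) consists only of a's. Write y = a^k, 1 ≤ k ≤ p.
Pump with i = 2: xy^2z = a^{p+k} b^p. Now n = p+k > p = m, so the condition n ≤ m fails. Thus xy^2z ∉ L.
Contradiction. Therefore L is not regular.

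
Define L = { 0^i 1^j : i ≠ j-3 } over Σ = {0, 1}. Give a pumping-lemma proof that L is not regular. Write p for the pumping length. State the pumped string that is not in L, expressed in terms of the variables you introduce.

Suppose for contradiction that L is regular, and let p be the pumping length.
Choose w = 0^p 1^{p+p!+3}. Since p ≠ (p+p!+3)-3 = p+p!, w ∈ L; and |w| ≥ p.
The pumping lemma gives a decomposition w = xyz where |xy| ≤ p and |y| > 0.
Since the first p symbols of w are all 0's and |xy| ≤ p, y lies entirely in the leading 0-block: y = 0^k for some k with 1 ≤ k ≤ p.
Since 1 ≤ k ≤ p, k divides p!; set t = 1 + p!/k. Then xy^t z has p + (p!/k)·k = p + p! copies of 0. Now the 0-count is p+p! and (1-count)-3 = (p+p!+3)-3 = p+p!, so i ≠ j-3 fails. So xy^t z = 0^{p+p!} 1^{p+p!+3} ∉ L.
Contradiction. Therefore L is not regular.

0^{p+p!} 1^{p+p!+3}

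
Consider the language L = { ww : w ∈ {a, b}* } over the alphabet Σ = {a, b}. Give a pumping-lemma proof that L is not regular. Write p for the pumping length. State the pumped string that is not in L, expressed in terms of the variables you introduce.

Assume L is regular; let p be its pumping constant.
Take w = a^p b^p a^p b^p = uu where u = a^pb^p; then w ∈ L and |w| = 4p ≥ p.
By the pumping lemma, w = xyz with |xy| ≤ p and |y| ≥ 1.
The first p characters of w are a's, so xy (and hence y) consists only of a's. Write y = a^k, 1 ≤ k ≤ p.
Pump with i = 2: xy^2z = a^{p+k} b^p a^p b^p, of length 4p+k. Suppose this equals vv. The string starts with a and ends with b, so v does too; thus the boundary between the two copies of v is a b→a transition. There is exactly one such transition, at position 2p+k, so |v| = 2p+k and |vv| = 4p+2k ≠ 4p+k since k ≥ 1. So xy^2z ∉ L.
This contradicts the pumping lemma, so L is not regular.

a^{p+k} b^p a^p b^p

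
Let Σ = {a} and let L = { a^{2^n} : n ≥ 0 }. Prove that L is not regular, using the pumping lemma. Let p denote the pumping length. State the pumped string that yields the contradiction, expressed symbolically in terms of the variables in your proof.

a^{2^p+k}

Suppose for contradiction that L is regular, and let p be the pumping length.
Take w = a^{2^p} ∈ L with |w| = 2^p ≥ p.
The pumping lemma gives a decomposition w = xyz where |xy| ≤ p and |y| ≥ 1.
Then y = a^k for some k with 1 ≤ k ≤ p.
Pump with i = 2: xy^2z = a^{2^p+k}. Since 1 ≤ k ≤ p < 2^p, we have 2^p < 2^p+k < 2^{p+1}, so 2^p+k is not a power of 2. So xy^2z ∉ L.
This contradicts the pumping lemma, so L is not regular.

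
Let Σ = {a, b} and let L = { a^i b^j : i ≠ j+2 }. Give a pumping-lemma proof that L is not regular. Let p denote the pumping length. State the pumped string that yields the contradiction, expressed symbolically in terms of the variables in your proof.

a^{p+p!} b^{p+p!-2}

Assume L is regular. Let p be the pumping length given by the pumping lemma.
Choose w = a^p b^{p+p!-2}. Since p ≠ (p+p!-2)+2 = p+p!, w ∈ L; and |w| ≥ p.
By the pumping lemma, w = xyz with |xy| ≤ p and |y| > 0.
The first p characters of w are a's, so xy (and hence y) consists only of a's. Write y = a^k, 1 ≤ k ≤ p.
Since 1 ≤ k ≤ p, k divides p!; set t = 1 + p!/k. Then xy^t z has p + (p!/k)·k = p + p! copies of a. Now the a-count is p+p! and (b-count)+2 = (p+p!-2)+2 = p+p!, so i ≠ j+2 fails. So xy^t z = a^{p+p!} b^{p+p!-2} ∉ L.
This is a contradiction; hence L is not regular.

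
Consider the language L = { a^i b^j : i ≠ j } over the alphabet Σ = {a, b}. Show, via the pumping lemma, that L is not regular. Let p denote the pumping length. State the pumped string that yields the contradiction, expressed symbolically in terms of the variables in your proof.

a^{p+p!} b^{p+p!}

Toward a contradiction, assume L is regular with pumping length p.
Choose w = a^p b^{p+p!}. Since p ≠ p+p!, w ∈ L; and |w| ≥ p.
Write w = xyz as guaranteed by the lemma, with |xy| ≤ p and |y| > 0.
Because |xy| ≤ p and w begins with p copies of a, we have y = a^k with 1 ≤ k ≤ p.
Since 1 ≤ k ≤ p, k divides p!; set t = 1 + p!/k. Then xy^t z has p + (p!/k)·k = p + p! copies of a. Now the a-count equals the b-count, so i ≠ j fails. So xy^t z = a^{p+p!} b^{p+p!} ∉ L.
Contradiction. Therefore L is not regular.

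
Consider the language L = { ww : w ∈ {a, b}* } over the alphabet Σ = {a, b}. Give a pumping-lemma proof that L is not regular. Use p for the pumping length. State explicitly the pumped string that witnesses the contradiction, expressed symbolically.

a^{p+k} b^p a^p b^p

Assume L is regular; let p be its pumping constant.
Take w = a^p b^p a^p b^p = uu where u = a^pb^p; then w ∈ L and |w| = 4p ≥ p.
By the pumping lemma, w = xyz with |xy| ≤ p and |y| > 0.
Because |xy| ≤ p and w begins with p copies of a, we have y = a^k with 1 ≤ k ≤ p.
Pump with i = 2: xy^2z = a^{p+k} b^p a^p b^p, of length 4p+k. Suppose this equals vv. The string starts with a and ends with b, so v does too; thus the boundary between the two copies of v is a b→a transition. There is exactly one such transition, at position 2p+k, so |v| = 2p+k and |vv| = 4p+2k ≠ 4p+k since k ≥ 1. So xy^2z ∉ L.
This is a contradiction; hence L is not regular.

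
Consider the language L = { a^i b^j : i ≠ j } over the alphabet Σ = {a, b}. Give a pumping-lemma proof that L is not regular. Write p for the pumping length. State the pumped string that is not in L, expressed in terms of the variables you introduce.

a^{p+p!} b^{p+p!}

Assume L is regular; let p be its pumping constant.
Choose w = a^p b^{p+p!}. Since p ≠ p+p!, w ∈ L; and |w| ≥ p.
Write w = xyz as guaranteed by the lemma, with |xy| ≤ p and y is nonempty.
Because |xy| ≤ p and w begins with p copies of a, we have y = a^k with 1 ≤ k ≤ p.
Since 1 ≤ k ≤ p, k divides p!; set t = 1 + p!/k. Then xy^t z has p + (p!/k)·k = p + p! copies of a. Now the a-count equals the b-count, so i ≠ j fails. So xy^t z = a^{p+p!} b^{p+p!} ∉ L.
This contradicts the pumping lemma, so L is not regular.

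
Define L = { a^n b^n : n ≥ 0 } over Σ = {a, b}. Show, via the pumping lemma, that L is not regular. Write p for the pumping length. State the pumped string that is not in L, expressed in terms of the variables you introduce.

Toward a contradiction, assume L is regular with pumping length p.
Let w = a^p b^p ∈ L; note |w| = 2p ≥ p.
Write w = xyz as guaranteed by the lemma, with |xy| ≤ p and |y| > 0.
The first p characters of w are a's, so xy (and hence y) consists only of a's. Write y = a^k, 1 ≤ k ≤ p.
Pump with i = 2: xy^2z = a^{p+k} b^p. For this to lie in L we would need p = p+k, which forces k = 0. But k ≥ 1, so xy^2z ∉ L.
Contradiction. Therefore L is not regular.

a^{p+k} b^p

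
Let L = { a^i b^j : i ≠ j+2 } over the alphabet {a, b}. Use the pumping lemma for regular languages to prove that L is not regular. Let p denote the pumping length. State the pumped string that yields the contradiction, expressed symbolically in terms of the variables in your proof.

a^{p+p!} b^{p+p!-2}

Assume L is regular. Let p be the pumping length given by the pumping lemma.
Choose w = a^p b^{p+p!-2}. Since p ≠ (p+p!-2)+2 = p+p!, w ∈ L; and |w| ≥ p.
The pumping lemma gives a decomposition w = xyz where |xy| ≤ p and y is nonempty.
The first p characters of w are a's, so xy (and hence y) consists only of a's. Write y = a^k, 1 ≤ k ≤ p.
Since 1 ≤ k ≤ p, k divides p!; set t = 1 + p!/k. Then xy^t z has p + (p!/k)·k = p + p! copies of a. Now the a-count is p+p! and (b-count)+2 = (p+p!-2)+2 = p+p!, so i ≠ j+2 fails. So xy^t z = a^{p+p!} b^{p+p!-2} ∉ L.
Contradiction. Therefore L is not regular.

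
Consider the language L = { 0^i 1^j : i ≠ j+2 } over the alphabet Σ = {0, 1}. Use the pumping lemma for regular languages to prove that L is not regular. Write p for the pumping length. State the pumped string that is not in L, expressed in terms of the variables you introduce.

0^{p+p!} 1^{p+p!-2}

Toward a contradiction, assume L is regular with pumping length p.
Choose w = 0^p 1^{p+p!-2}. Since p ≠ (p+p!-2)+2 = p+p!, w ∈ L; and |w| ≥ p.
The pumping lemma gives a decomposition w = xyz where |xy| ≤ p and |y| > 0.
Since the first p symbols of w are all 0's and |xy| ≤ p, y lies entirely in the leading 0-block: y = 0^k for some k with 1 ≤ k ≤ p.
Since 1 ≤ k ≤ p, k divides p!; set t = 1 + p!/k. Then xy^t z has p + (p!/k)·k = p + p! copies of 0. Now the 0-count is p+p! and (1-count)+2 = (p+p!-2)+2 = p+p!, so i ≠ j+2 fails. So xy^t z = 0^{p+p!} 1^{p+p!-2} ∉ L.
This is a contradiction; hence L is not regular.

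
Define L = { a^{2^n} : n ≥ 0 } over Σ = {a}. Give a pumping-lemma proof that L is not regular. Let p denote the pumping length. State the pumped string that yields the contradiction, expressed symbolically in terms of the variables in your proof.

Toward a contradiction, assume L is regular with pumping length p.
Take w = a^{2^p} ∈ L with |w| = 2^p ≥ p.
The pumping lemma gives a decomposition w = xyz where |xy| ≤ p and y is nonempty.
Then y = a^k for some k with 1 ≤ k ≤ p.
Pump with i = 2: xy^2z = a^{2^p+k}. Since 1 ≤ k ≤ p < 2^p, we have 2^p < 2^p+k < 2^{p+1}, so 2^p+k is not a power of 2. So xy^2z ∉ L.
Contradiction. Therefore L is not regular.

a^{2^p+k}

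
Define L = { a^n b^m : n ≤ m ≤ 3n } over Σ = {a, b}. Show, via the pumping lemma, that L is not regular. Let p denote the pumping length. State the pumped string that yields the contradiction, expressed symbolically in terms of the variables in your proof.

Suppose for contradiction that L is regular, and let p be the pumping length.
Take w = a^p b^p ∈ L (since p ≤ p ≤ 3p), with |w| = 2p ≥ p.
Write w = xyz as guaranteed by the lemma, with |xy| ≤ p and |y| > 0.
Since the first p symbols of w are all a's and |xy| ≤ p, y lies entirely in the leading a-block: y = a^k for some k with 1 ≤ k ≤ p.
Pump with i = 2: xy^2z = a^{p+k} b^p. Now n = p+k > p = m, so the condition n ≤ m fails. Thus xy^2z ∉ L.
This is a contradiction; hence L is not regular.

a^{p+k} b^p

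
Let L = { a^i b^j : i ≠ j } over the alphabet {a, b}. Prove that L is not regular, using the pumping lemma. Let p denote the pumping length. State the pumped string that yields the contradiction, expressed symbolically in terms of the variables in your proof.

Toward a contradiction, assume L is regular with pumping length p.
Choose w = a^p b^{p+p!}. Since p ≠ p+p!, w ∈ L; and |w| ≥ p.
By the pumping lemma, w = xyz with |xy| ≤ p and |y| ≥ 1.
The first p characters of w are a's, so xy (and hence y) consists only of a's. Write y = a^k, 1 ≤ k ≤ p.
Since 1 ≤ k ≤ p, k divides p!; set t = 1 + p!/k. Then xy^t z has p + (p!/k)·k = p + p! copies of a. Now the a-count equals the b-count, so i ≠ j fails. So xy^t z = a^{p+p!} b^{p+p!} ∉ L.
This is a contradiction; hence L is not regular.

a^{p+p!} b^{p+p!}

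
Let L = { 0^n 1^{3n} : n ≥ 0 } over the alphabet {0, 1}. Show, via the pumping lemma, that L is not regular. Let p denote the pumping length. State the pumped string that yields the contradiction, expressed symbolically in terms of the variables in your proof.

Assume L is regular. Let p be the pumping length given by the pumping lemma.
Take w = 0^p 1^{3p}. Then w ∈ L and |w| = 4p ≥ p.
The pumping lemma gives a decomposition w = xyz where |xy| ≤ p and y is nonempty.
The first p characters of w are 0's, so xy (and hence y) consists only of 0's. Write y = 0^k, 1 ≤ k ≤ p.
Pump with i = 2: xy^2z = 0^{p+k} 1^{3p}. For this to lie in L we would need 3p = 3(p+k), which forces k = 0. But k ≥ 1, so xy^2z ∉ L.
This is a contradiction; hence L is not regular.

0^{p+k} 1^{3p}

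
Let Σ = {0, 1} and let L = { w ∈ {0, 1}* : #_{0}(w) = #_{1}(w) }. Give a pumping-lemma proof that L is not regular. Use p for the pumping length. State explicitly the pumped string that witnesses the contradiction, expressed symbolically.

Suppose for contradiction that L is regular, and let p be the pumping length.
Choose w = 0^p 1^p ∈ L with |w| = 2p ≥ p.
The pumping lemma gives a decomposition w = xyz where |xy| ≤ p and y is nonempty.
The first p characters of w are 0's, so xy (and hence y) consists only of 0's. Write y = 0^k, 1 ≤ k ≤ p.
Pump with i = 2: xy^2z = 0^{p+k} 1^p has p+k occurrences of 0 but only p of 1. Since k ≥ 1 the counts differ, so xy^2z ∉ L.
This is a contradiction; hence L is not regular.

0^{p+k} 1^p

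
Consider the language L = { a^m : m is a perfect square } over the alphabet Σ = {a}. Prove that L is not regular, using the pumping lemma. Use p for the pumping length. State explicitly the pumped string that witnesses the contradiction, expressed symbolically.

Suppose for contradiction that L is regular, and let p be the pumping length.
Take w = a^{p²} ∈ L with |w| = p² ≥ p.
Write w = xyz as guaranteed by the lemma, with |xy| ≤ p and |y| ≥ 1.
Then y = a^k for some k with 1 ≤ k ≤ p.
Pump with i = 2: xy^2z = a^{p²+k}. Since 1 ≤ k ≤ p, p² < p²+k ≤ p²+p < (p+1)², so p²+k lies strictly between consecutive squares and is not a perfect square. So xy^2z ∉ L.
This contradicts the pumping lemma, so L is not regular.

a^{p²+k}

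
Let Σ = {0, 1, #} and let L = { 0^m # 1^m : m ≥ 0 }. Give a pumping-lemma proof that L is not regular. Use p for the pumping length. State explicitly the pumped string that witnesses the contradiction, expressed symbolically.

0^{p+k} # 1^p

Assume L is regular; let p be its pumping constant.
Take w = 0^p # 1^p ∈ L with |w| = 2p+1 ≥ p.
By the pumping lemma, w = xyz with |xy| ≤ p and |y| ≥ 1.
Since the first p symbols of w are all 0's and |xy| ≤ p, y lies entirely in the leading 0-block: y = 0^k for some k with 1 ≤ k ≤ p.
Pump with i = 2: xy^2z = 0^{p+k} # 1^p, which would require p+k = p. But k ≥ 1, so xy^2z ∉ L.
This is a contradiction; hence L is not regular.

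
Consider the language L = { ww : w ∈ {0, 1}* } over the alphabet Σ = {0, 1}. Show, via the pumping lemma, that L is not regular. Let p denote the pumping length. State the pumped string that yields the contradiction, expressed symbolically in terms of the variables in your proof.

Toward a contradiction, assume L is regular with pumping length p.
Take w = 0^p 1^p 0^p 1^p = uu where u = 0^p1^p; then w ∈ L and |w| = 4p ≥ p.
By the pumping lemma, w = xyz with |xy| ≤ p and |y| > 0.
Since the first p symbols of w are all 0's and |xy| ≤ p, y lies entirely in the leading 0-block: y = 0^k for some k with 1 ≤ k ≤ p.
Pump with i = 2: xy^2z = 0^{p+k} 1^p 0^p 1^p, of length 4p+k. Suppose this equals vv. The string starts with 0 and ends with 1, so v does too; thus the boundary between the two copies of v is a 1→0 transition. There is exactly one such transition, at position 2p+k, so |v| = 2p+k and |vv| = 4p+2k ≠ 4p+k since k ≥ 1. So xy^2z ∉ L.
Contradiction. Therefore L is not regular.

0^{p+k} 1^p 0^p 1^p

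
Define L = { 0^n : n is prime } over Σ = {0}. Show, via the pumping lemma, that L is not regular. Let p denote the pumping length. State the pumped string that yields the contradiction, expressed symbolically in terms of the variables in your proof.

0^{q(1+k)}

Suppose for contradiction that L is regular, and let p be the pumping length.
Let q be a prime with q ≥ p+2 (infinitely many primes exist), and take w = 0^q ∈ L with |w| = q ≥ p.
The pumping lemma gives a decomposition w = xyz where |xy| ≤ p and |y| > 0.
Then y = 0^k for some k with 1 ≤ k ≤ p.
Since 1 ≤ k ≤ p, |xz| = q-k. Pump with i = q+1: |xy^{q+1}z| = (q-k)+(q+1)k = q+qk = q(1+k), which is composite (both factors ≥ 2). So xy^{q+1}z = 0^{q(1+k)} ∉ L.
Contradiction. Therefore L is not regular.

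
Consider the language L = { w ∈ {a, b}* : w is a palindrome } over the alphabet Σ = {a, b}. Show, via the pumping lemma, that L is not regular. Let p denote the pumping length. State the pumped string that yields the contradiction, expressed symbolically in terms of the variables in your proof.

Toward a contradiction, assume L is regular with pumping length p.
Take w = a^p b a^p, a palindrome of length 2p+1 ≥ p.
The pumping lemma gives a decomposition w = xyz where |xy| ≤ p and |y| ≥ 1.
The first p characters of w are a's, so xy (and hence y) consists only of a's. Write y = a^k, 1 ≤ k ≤ p.
Pump with i = 2: xy^2z = a^{p+k} b a^p. Its reverse is a^p b a^{p+k}, which differs from xy^2z since k ≥ 1. So xy^2z is not a palindrome and xy^2z ∉ L.
This is a contradiction; hence L is not regular.

a^{p+k} b a^p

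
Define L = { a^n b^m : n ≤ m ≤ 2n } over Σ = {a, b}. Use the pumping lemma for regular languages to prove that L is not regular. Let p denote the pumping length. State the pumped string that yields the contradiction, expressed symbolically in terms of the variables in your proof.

a^{p+k} b^p

Toward a contradiction, assume L is regular with pumping length p.
Take w = a^p b^p ∈ L (since p ≤ p ≤ 2p), with |w| = 2p ≥ p.
Write w = xyz as guaranteed by the lemma, with |xy| ≤ p and y is nonempty.
Since the first p symbols of w are all a's and |xy| ≤ p, y lies entirely in the leading a-block: y = a^k for some k with 1 ≤ k ≤ p.
Pump with i = 2: xy^2z = a^{p+k} b^p. Now n = p+k > p = m, so the condition n ≤ m fails. Thus xy^2z ∉ L.
This contradicts the pumping lemma, so L is not regular.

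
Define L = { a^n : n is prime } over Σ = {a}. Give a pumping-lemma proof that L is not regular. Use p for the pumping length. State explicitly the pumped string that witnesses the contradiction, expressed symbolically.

a^{q(1+k)}

Suppose for contradiction that L is regular, and let p be the pumping length.
Let q be a prime with q ≥ p+2 (infinitely many primes exist), and take w = a^q ∈ L with |w| = q ≥ p.
By the pumping lemma, w = xyz with |xy| ≤ p and |y| ≥ 1.
Then y = a^k for some k with 1 ≤ k ≤ p.
Since 1 ≤ k ≤ p, |xz| = q-k. Pump with i = q+1: |xy^{q+1}z| = (q-k)+(q+1)k = q+qk = q(1+k), which is composite (both factors ≥ 2). So xy^{q+1}z = a^{q(1+k)} ∉ L.
This contradicts the pumping lemma, so L is not regular.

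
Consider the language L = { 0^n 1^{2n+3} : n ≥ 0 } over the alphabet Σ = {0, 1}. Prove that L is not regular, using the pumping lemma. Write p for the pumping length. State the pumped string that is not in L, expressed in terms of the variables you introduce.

0^{p+k} 1^{2p+3}

Toward a contradiction, assume L is regular with pumping length p.
Choose w = 0^p 1^{2p+3}, which is in L with |w| = 3p+3 ≥ p.
By the pumping lemma, w = xyz with |xy| ≤ p and y is nonempty.
Because |xy| ≤ p and w begins with p copies of 0, we have y = 0^k with 1 ≤ k ≤ p.
Pump with i = 2: xy^2z = 0^{p+k} 1^{2p+3}. For this to lie in L we would need 2p+3 = 2(p+k)+3, which forces k = 0. But k ≥ 1, so xy^2z ∉ L.
Contradiction. Therefore L is not regular.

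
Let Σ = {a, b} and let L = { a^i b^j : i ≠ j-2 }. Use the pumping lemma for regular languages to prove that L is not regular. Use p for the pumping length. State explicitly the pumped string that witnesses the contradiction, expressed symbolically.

Toward a contradiction, assume L is regular with pumping length p.
Choose w = a^p b^{p+p!+2}. Since p ≠ (p+p!+2)-2 = p+p!, w ∈ L; and |w| ≥ p.
The pumping lemma gives a decomposition w = xyz where |xy| ≤ p and y is nonempty.
Since the first p symbols of w are all a's and |xy| ≤ p, y lies entirely in the leading a-block: y = a^k for some k with 1 ≤ k ≤ p.
Since 1 ≤ k ≤ p, k divides p!; set t = 1 + p!/k. Then xy^t z has p + (p!/k)·k = p + p! copies of a. Now the a-count is p+p! and (b-count)-2 = (p+p!+2)-2 = p+p!, so i ≠ j-2 fails. So xy^t z = a^{p+p!} b^{p+p!+2} ∉ L.
This contradicts the pumping lemma, so L is not regular.

a^{p+p!} b^{p+p!+2}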